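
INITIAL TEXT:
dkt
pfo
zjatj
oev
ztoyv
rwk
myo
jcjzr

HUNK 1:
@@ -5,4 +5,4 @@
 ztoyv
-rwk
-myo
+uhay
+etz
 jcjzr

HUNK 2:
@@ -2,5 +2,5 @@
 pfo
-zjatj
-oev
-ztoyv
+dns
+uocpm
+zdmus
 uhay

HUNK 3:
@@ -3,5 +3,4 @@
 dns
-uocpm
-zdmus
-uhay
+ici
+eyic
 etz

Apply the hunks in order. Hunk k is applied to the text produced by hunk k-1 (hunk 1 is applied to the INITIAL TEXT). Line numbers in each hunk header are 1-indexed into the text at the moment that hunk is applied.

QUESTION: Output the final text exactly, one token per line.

Hunk 1: at line 5 remove [rwk,myo] add [uhay,etz] -> 8 lines: dkt pfo zjatj oev ztoyv uhay etz jcjzr
Hunk 2: at line 2 remove [zjatj,oev,ztoyv] add [dns,uocpm,zdmus] -> 8 lines: dkt pfo dns uocpm zdmus uhay etz jcjzr
Hunk 3: at line 3 remove [uocpm,zdmus,uhay] add [ici,eyic] -> 7 lines: dkt pfo dns ici eyic etz jcjzr

Answer: dkt
pfo
dns
ici
eyic
etz
jcjzr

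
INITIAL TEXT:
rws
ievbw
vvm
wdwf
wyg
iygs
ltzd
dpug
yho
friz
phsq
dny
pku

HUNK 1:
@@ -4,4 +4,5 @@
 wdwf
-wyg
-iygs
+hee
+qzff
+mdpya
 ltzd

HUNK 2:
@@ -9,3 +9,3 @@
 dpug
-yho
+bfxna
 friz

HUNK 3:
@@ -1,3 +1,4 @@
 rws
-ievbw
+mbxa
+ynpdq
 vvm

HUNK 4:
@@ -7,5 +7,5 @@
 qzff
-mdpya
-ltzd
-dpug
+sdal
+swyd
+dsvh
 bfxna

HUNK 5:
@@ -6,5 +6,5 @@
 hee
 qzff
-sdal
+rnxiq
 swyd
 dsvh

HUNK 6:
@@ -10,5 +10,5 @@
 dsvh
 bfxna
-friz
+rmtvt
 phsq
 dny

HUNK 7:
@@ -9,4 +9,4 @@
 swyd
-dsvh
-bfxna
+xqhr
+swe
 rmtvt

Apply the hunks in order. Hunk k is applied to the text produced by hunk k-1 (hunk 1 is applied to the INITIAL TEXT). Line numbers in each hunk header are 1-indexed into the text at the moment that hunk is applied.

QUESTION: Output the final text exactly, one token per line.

Hunk 1: at line 4 remove [wyg,iygs] add [hee,qzff,mdpya] -> 14 lines: rws ievbw vvm wdwf hee qzff mdpya ltzd dpug yho friz phsq dny pku
Hunk 2: at line 9 remove [yho] add [bfxna] -> 14 lines: rws ievbw vvm wdwf hee qzff mdpya ltzd dpug bfxna friz phsq dny pku
Hunk 3: at line 1 remove [ievbw] add [mbxa,ynpdq] -> 15 lines: rws mbxa ynpdq vvm wdwf hee qzff mdpya ltzd dpug bfxna friz phsq dny pku
Hunk 4: at line 7 remove [mdpya,ltzd,dpug] add [sdal,swyd,dsvh] -> 15 lines: rws mbxa ynpdq vvm wdwf hee qzff sdal swyd dsvh bfxna friz phsq dny pku
Hunk 5: at line 6 remove [sdal] add [rnxiq] -> 15 lines: rws mbxa ynpdq vvm wdwf hee qzff rnxiq swyd dsvh bfxna friz phsq dny pku
Hunk 6: at line 10 remove [friz] add [rmtvt] -> 15 lines: rws mbxa ynpdq vvm wdwf hee qzff rnxiq swyd dsvh bfxna rmtvt phsq dny pku
Hunk 7: at line 9 remove [dsvh,bfxna] add [xqhr,swe] -> 15 lines: rws mbxa ynpdq vvm wdwf hee qzff rnxiq swyd xqhr swe rmtvt phsq dny pku

Answer: rws
mbxa
ynpdq
vvm
wdwf
hee
qzff
rnxiq
swyd
xqhr
swe
rmtvt
phsq
dny
pku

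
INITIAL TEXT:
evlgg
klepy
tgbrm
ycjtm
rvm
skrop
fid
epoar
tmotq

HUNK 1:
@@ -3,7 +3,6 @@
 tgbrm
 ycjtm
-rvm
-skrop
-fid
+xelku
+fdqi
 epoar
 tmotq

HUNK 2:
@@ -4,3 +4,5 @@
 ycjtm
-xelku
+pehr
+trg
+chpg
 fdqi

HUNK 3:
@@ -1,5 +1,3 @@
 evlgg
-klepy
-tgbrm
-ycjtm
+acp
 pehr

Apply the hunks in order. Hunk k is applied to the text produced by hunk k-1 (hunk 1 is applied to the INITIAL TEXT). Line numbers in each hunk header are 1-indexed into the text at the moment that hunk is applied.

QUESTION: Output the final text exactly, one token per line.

Answer: evlgg
acp
pehr
trg
chpg
fdqi
epoar
tmotq

Derivation:
Hunk 1: at line 3 remove [rvm,skrop,fid] add [xelku,fdqi] -> 8 lines: evlgg klepy tgbrm ycjtm xelku fdqi epoar tmotq
Hunk 2: at line 4 remove [xelku] add [pehr,trg,chpg] -> 10 lines: evlgg klepy tgbrm ycjtm pehr trg chpg fdqi epoar tmotq
Hunk 3: at line 1 remove [klepy,tgbrm,ycjtm] add [acp] -> 8 lines: evlgg acp pehr trg chpg fdqi epoar tmotq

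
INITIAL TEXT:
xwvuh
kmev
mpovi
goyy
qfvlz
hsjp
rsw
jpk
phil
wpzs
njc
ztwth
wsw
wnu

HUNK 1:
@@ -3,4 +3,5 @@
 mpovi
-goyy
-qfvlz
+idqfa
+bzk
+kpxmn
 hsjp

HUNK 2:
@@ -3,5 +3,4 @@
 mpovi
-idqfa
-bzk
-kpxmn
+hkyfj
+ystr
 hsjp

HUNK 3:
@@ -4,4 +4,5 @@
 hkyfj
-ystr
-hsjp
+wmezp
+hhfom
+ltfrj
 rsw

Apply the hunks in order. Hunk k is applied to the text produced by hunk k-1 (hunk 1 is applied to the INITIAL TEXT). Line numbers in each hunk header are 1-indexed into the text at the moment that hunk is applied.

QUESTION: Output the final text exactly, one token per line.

Answer: xwvuh
kmev
mpovi
hkyfj
wmezp
hhfom
ltfrj
rsw
jpk
phil
wpzs
njc
ztwth
wsw
wnu

Derivation:
Hunk 1: at line 3 remove [goyy,qfvlz] add [idqfa,bzk,kpxmn] -> 15 lines: xwvuh kmev mpovi idqfa bzk kpxmn hsjp rsw jpk phil wpzs njc ztwth wsw wnu
Hunk 2: at line 3 remove [idqfa,bzk,kpxmn] add [hkyfj,ystr] -> 14 lines: xwvuh kmev mpovi hkyfj ystr hsjp rsw jpk phil wpzs njc ztwth wsw wnu
Hunk 3: at line 4 remove [ystr,hsjp] add [wmezp,hhfom,ltfrj] -> 15 lines: xwvuh kmev mpovi hkyfj wmezp hhfom ltfrj rsw jpk phil wpzs njc ztwth wsw wnu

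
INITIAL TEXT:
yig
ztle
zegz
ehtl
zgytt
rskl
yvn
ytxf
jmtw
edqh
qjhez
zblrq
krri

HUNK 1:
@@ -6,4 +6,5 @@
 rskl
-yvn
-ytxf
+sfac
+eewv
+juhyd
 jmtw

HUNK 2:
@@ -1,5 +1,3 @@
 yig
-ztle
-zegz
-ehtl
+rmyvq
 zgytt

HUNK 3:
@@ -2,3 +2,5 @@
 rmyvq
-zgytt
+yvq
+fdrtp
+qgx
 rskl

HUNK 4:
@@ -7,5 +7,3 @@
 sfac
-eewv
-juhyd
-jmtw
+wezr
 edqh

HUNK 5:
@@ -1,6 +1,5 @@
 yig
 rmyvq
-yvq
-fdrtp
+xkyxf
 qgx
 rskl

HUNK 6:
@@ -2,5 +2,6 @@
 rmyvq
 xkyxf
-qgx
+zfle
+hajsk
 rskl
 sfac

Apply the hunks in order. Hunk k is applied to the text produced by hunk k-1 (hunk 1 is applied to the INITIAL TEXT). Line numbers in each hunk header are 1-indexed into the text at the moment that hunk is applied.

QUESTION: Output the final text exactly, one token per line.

Answer: yig
rmyvq
xkyxf
zfle
hajsk
rskl
sfac
wezr
edqh
qjhez
zblrq
krri

Derivation:
Hunk 1: at line 6 remove [yvn,ytxf] add [sfac,eewv,juhyd] -> 14 lines: yig ztle zegz ehtl zgytt rskl sfac eewv juhyd jmtw edqh qjhez zblrq krri
Hunk 2: at line 1 remove [ztle,zegz,ehtl] add [rmyvq] -> 12 lines: yig rmyvq zgytt rskl sfac eewv juhyd jmtw edqh qjhez zblrq krri
Hunk 3: at line 2 remove [zgytt] add [yvq,fdrtp,qgx] -> 14 lines: yig rmyvq yvq fdrtp qgx rskl sfac eewv juhyd jmtw edqh qjhez zblrq krri
Hunk 4: at line 7 remove [eewv,juhyd,jmtw] add [wezr] -> 12 lines: yig rmyvq yvq fdrtp qgx rskl sfac wezr edqh qjhez zblrq krri
Hunk 5: at line 1 remove [yvq,fdrtp] add [xkyxf] -> 11 lines: yig rmyvq xkyxf qgx rskl sfac wezr edqh qjhez zblrq krri
Hunk 6: at line 2 remove [qgx] add [zfle,hajsk] -> 12 lines: yig rmyvq xkyxf zfle hajsk rskl sfac wezr edqh qjhez zblrq krri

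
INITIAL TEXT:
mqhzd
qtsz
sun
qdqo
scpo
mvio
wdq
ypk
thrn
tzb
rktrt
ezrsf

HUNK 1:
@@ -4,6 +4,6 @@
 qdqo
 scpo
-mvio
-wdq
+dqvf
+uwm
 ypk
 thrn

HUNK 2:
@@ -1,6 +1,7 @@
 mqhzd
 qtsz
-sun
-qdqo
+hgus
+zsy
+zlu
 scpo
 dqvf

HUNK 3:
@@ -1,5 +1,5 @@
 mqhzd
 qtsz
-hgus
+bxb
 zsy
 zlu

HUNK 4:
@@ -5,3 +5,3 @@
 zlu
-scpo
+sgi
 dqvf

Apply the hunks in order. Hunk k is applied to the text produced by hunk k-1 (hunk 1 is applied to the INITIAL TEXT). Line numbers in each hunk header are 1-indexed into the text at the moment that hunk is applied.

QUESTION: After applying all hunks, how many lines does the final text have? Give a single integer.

Hunk 1: at line 4 remove [mvio,wdq] add [dqvf,uwm] -> 12 lines: mqhzd qtsz sun qdqo scpo dqvf uwm ypk thrn tzb rktrt ezrsf
Hunk 2: at line 1 remove [sun,qdqo] add [hgus,zsy,zlu] -> 13 lines: mqhzd qtsz hgus zsy zlu scpo dqvf uwm ypk thrn tzb rktrt ezrsf
Hunk 3: at line 1 remove [hgus] add [bxb] -> 13 lines: mqhzd qtsz bxb zsy zlu scpo dqvf uwm ypk thrn tzb rktrt ezrsf
Hunk 4: at line 5 remove [scpo] add [sgi] -> 13 lines: mqhzd qtsz bxb zsy zlu sgi dqvf uwm ypk thrn tzb rktrt ezrsf
Final line count: 13

Answer: 13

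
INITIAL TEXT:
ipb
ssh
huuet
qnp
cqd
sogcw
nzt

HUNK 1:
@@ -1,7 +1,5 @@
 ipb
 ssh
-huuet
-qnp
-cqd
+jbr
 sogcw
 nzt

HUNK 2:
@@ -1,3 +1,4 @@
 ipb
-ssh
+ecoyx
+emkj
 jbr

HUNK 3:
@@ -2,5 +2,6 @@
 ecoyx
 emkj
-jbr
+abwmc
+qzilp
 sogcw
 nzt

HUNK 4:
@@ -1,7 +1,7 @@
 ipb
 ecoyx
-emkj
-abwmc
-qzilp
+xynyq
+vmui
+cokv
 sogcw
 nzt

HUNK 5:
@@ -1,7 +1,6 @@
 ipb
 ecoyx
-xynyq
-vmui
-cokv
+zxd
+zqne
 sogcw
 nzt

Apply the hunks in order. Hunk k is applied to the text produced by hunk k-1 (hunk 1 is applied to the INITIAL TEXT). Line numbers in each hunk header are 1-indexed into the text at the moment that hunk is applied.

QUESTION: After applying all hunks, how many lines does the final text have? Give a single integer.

Answer: 6

Derivation:
Hunk 1: at line 1 remove [huuet,qnp,cqd] add [jbr] -> 5 lines: ipb ssh jbr sogcw nzt
Hunk 2: at line 1 remove [ssh] add [ecoyx,emkj] -> 6 lines: ipb ecoyx emkj jbr sogcw nzt
Hunk 3: at line 2 remove [jbr] add [abwmc,qzilp] -> 7 lines: ipb ecoyx emkj abwmc qzilp sogcw nzt
Hunk 4: at line 1 remove [emkj,abwmc,qzilp] add [xynyq,vmui,cokv] -> 7 lines: ipb ecoyx xynyq vmui cokv sogcw nzt
Hunk 5: at line 1 remove [xynyq,vmui,cokv] add [zxd,zqne] -> 6 lines: ipb ecoyx zxd zqne sogcw nzt
Final line count: 6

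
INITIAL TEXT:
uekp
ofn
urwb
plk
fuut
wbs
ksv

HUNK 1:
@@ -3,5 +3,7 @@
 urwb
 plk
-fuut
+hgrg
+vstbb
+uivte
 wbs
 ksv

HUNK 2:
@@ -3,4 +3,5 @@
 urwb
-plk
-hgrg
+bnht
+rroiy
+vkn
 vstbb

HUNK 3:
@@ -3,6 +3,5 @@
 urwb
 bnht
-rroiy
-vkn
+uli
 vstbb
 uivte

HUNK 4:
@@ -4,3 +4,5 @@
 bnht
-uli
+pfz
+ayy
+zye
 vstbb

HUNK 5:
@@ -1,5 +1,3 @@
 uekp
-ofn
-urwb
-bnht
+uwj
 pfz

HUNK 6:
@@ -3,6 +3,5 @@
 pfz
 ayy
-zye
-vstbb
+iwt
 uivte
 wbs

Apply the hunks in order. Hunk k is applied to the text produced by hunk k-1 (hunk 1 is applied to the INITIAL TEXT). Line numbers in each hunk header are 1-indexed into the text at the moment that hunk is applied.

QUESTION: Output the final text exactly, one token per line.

Hunk 1: at line 3 remove [fuut] add [hgrg,vstbb,uivte] -> 9 lines: uekp ofn urwb plk hgrg vstbb uivte wbs ksv
Hunk 2: at line 3 remove [plk,hgrg] add [bnht,rroiy,vkn] -> 10 lines: uekp ofn urwb bnht rroiy vkn vstbb uivte wbs ksv
Hunk 3: at line 3 remove [rroiy,vkn] add [uli] -> 9 lines: uekp ofn urwb bnht uli vstbb uivte wbs ksv
Hunk 4: at line 4 remove [uli] add [pfz,ayy,zye] -> 11 lines: uekp ofn urwb bnht pfz ayy zye vstbb uivte wbs ksv
Hunk 5: at line 1 remove [ofn,urwb,bnht] add [uwj] -> 9 lines: uekp uwj pfz ayy zye vstbb uivte wbs ksv
Hunk 6: at line 3 remove [zye,vstbb] add [iwt] -> 8 lines: uekp uwj pfz ayy iwt uivte wbs ksv

Answer: uekp
uwj
pfz
ayy
iwt
uivte
wbs
ksv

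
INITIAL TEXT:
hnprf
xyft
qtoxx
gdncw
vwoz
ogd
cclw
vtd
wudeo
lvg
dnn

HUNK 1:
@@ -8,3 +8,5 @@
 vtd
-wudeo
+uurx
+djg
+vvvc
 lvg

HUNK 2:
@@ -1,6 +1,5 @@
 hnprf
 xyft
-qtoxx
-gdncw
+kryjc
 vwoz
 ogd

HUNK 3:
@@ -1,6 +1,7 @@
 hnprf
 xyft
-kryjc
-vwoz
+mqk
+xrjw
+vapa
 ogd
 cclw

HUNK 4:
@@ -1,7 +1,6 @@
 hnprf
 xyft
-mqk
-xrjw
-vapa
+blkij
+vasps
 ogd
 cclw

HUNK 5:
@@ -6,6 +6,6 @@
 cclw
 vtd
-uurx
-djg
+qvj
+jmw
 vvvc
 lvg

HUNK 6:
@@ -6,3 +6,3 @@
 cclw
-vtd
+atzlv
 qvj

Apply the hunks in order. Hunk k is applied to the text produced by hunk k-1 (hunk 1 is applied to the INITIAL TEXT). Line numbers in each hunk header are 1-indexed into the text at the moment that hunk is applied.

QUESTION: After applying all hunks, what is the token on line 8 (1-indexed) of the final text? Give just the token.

Answer: qvj

Derivation:
Hunk 1: at line 8 remove [wudeo] add [uurx,djg,vvvc] -> 13 lines: hnprf xyft qtoxx gdncw vwoz ogd cclw vtd uurx djg vvvc lvg dnn
Hunk 2: at line 1 remove [qtoxx,gdncw] add [kryjc] -> 12 lines: hnprf xyft kryjc vwoz ogd cclw vtd uurx djg vvvc lvg dnn
Hunk 3: at line 1 remove [kryjc,vwoz] add [mqk,xrjw,vapa] -> 13 lines: hnprf xyft mqk xrjw vapa ogd cclw vtd uurx djg vvvc lvg dnn
Hunk 4: at line 1 remove [mqk,xrjw,vapa] add [blkij,vasps] -> 12 lines: hnprf xyft blkij vasps ogd cclw vtd uurx djg vvvc lvg dnn
Hunk 5: at line 6 remove [uurx,djg] add [qvj,jmw] -> 12 lines: hnprf xyft blkij vasps ogd cclw vtd qvj jmw vvvc lvg dnn
Hunk 6: at line 6 remove [vtd] add [atzlv] -> 12 lines: hnprf xyft blkij vasps ogd cclw atzlv qvj jmw vvvc lvg dnn
Final line 8: qvj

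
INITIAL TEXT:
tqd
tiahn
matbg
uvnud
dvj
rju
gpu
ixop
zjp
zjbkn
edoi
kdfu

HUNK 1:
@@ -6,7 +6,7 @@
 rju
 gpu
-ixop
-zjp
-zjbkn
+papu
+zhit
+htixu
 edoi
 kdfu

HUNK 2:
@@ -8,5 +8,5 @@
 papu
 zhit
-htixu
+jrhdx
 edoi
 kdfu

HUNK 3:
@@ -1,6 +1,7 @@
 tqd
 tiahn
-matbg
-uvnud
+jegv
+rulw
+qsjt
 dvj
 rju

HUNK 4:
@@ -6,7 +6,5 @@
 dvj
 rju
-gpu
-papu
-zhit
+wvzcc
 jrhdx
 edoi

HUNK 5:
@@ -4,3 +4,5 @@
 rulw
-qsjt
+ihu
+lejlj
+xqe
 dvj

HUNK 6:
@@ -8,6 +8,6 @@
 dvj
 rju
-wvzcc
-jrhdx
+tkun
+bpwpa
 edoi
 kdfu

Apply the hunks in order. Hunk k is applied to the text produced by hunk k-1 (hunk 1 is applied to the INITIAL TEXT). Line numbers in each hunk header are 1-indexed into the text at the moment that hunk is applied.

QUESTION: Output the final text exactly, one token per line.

Hunk 1: at line 6 remove [ixop,zjp,zjbkn] add [papu,zhit,htixu] -> 12 lines: tqd tiahn matbg uvnud dvj rju gpu papu zhit htixu edoi kdfu
Hunk 2: at line 8 remove [htixu] add [jrhdx] -> 12 lines: tqd tiahn matbg uvnud dvj rju gpu papu zhit jrhdx edoi kdfu
Hunk 3: at line 1 remove [matbg,uvnud] add [jegv,rulw,qsjt] -> 13 lines: tqd tiahn jegv rulw qsjt dvj rju gpu papu zhit jrhdx edoi kdfu
Hunk 4: at line 6 remove [gpu,papu,zhit] add [wvzcc] -> 11 lines: tqd tiahn jegv rulw qsjt dvj rju wvzcc jrhdx edoi kdfu
Hunk 5: at line 4 remove [qsjt] add [ihu,lejlj,xqe] -> 13 lines: tqd tiahn jegv rulw ihu lejlj xqe dvj rju wvzcc jrhdx edoi kdfu
Hunk 6: at line 8 remove [wvzcc,jrhdx] add [tkun,bpwpa] -> 13 lines: tqd tiahn jegv rulw ihu lejlj xqe dvj rju tkun bpwpa edoi kdfu

Answer: tqd
tiahn
jegv
rulw
ihu
lejlj
xqe
dvj
rju
tkun
bpwpa
edoi
kdfu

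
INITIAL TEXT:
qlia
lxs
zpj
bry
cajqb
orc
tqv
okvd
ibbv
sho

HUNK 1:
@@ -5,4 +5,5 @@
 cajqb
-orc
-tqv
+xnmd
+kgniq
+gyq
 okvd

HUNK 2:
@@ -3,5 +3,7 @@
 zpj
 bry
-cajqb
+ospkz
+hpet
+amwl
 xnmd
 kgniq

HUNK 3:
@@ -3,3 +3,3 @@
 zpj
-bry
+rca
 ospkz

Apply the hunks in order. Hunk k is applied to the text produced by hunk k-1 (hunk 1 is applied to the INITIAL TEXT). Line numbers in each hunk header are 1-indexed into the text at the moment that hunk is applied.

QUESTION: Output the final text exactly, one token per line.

Answer: qlia
lxs
zpj
rca
ospkz
hpet
amwl
xnmd
kgniq
gyq
okvd
ibbv
sho

Derivation:
Hunk 1: at line 5 remove [orc,tqv] add [xnmd,kgniq,gyq] -> 11 lines: qlia lxs zpj bry cajqb xnmd kgniq gyq okvd ibbv sho
Hunk 2: at line 3 remove [cajqb] add [ospkz,hpet,amwl] -> 13 lines: qlia lxs zpj bry ospkz hpet amwl xnmd kgniq gyq okvd ibbv sho
Hunk 3: at line 3 remove [bry] add [rca] -> 13 lines: qlia lxs zpj rca ospkz hpet amwl xnmd kgniq gyq okvd ibbv sho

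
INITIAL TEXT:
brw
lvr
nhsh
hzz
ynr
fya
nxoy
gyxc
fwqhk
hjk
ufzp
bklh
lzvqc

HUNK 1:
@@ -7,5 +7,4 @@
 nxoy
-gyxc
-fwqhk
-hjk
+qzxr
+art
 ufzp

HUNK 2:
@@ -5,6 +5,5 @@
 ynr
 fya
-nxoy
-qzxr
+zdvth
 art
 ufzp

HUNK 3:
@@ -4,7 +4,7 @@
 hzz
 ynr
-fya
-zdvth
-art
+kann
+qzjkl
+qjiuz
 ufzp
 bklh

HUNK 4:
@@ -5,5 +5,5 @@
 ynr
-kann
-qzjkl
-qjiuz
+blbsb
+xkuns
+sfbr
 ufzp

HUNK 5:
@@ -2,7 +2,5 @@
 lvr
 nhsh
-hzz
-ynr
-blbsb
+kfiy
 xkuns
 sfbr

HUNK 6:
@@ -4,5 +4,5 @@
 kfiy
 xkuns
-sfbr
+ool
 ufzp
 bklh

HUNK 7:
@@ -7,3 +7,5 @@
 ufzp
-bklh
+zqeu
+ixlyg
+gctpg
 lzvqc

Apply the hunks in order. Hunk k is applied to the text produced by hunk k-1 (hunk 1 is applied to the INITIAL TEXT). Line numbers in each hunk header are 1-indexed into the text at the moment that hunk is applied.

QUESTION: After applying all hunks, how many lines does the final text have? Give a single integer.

Answer: 11

Derivation:
Hunk 1: at line 7 remove [gyxc,fwqhk,hjk] add [qzxr,art] -> 12 lines: brw lvr nhsh hzz ynr fya nxoy qzxr art ufzp bklh lzvqc
Hunk 2: at line 5 remove [nxoy,qzxr] add [zdvth] -> 11 lines: brw lvr nhsh hzz ynr fya zdvth art ufzp bklh lzvqc
Hunk 3: at line 4 remove [fya,zdvth,art] add [kann,qzjkl,qjiuz] -> 11 lines: brw lvr nhsh hzz ynr kann qzjkl qjiuz ufzp bklh lzvqc
Hunk 4: at line 5 remove [kann,qzjkl,qjiuz] add [blbsb,xkuns,sfbr] -> 11 lines: brw lvr nhsh hzz ynr blbsb xkuns sfbr ufzp bklh lzvqc
Hunk 5: at line 2 remove [hzz,ynr,blbsb] add [kfiy] -> 9 lines: brw lvr nhsh kfiy xkuns sfbr ufzp bklh lzvqc
Hunk 6: at line 4 remove [sfbr] add [ool] -> 9 lines: brw lvr nhsh kfiy xkuns ool ufzp bklh lzvqc
Hunk 7: at line 7 remove [bklh] add [zqeu,ixlyg,gctpg] -> 11 lines: brw lvr nhsh kfiy xkuns ool ufzp zqeu ixlyg gctpg lzvqc
Final line count: 11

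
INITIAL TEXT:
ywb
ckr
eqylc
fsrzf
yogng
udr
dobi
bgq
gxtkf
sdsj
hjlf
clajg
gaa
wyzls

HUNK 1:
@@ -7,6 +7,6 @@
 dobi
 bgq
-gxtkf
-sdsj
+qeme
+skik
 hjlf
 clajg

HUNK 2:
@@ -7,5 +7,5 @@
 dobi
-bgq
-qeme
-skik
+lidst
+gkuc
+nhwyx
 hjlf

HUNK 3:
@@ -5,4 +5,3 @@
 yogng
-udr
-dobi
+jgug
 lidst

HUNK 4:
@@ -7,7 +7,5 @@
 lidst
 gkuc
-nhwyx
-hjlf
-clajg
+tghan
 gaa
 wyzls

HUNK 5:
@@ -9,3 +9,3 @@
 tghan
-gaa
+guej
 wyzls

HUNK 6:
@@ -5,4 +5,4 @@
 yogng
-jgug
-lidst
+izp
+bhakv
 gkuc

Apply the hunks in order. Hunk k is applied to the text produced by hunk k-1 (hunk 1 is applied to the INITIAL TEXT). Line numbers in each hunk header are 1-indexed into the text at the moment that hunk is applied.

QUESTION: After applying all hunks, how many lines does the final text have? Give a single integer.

Answer: 11

Derivation:
Hunk 1: at line 7 remove [gxtkf,sdsj] add [qeme,skik] -> 14 lines: ywb ckr eqylc fsrzf yogng udr dobi bgq qeme skik hjlf clajg gaa wyzls
Hunk 2: at line 7 remove [bgq,qeme,skik] add [lidst,gkuc,nhwyx] -> 14 lines: ywb ckr eqylc fsrzf yogng udr dobi lidst gkuc nhwyx hjlf clajg gaa wyzls
Hunk 3: at line 5 remove [udr,dobi] add [jgug] -> 13 lines: ywb ckr eqylc fsrzf yogng jgug lidst gkuc nhwyx hjlf clajg gaa wyzls
Hunk 4: at line 7 remove [nhwyx,hjlf,clajg] add [tghan] -> 11 lines: ywb ckr eqylc fsrzf yogng jgug lidst gkuc tghan gaa wyzls
Hunk 5: at line 9 remove [gaa] add [guej] -> 11 lines: ywb ckr eqylc fsrzf yogng jgug lidst gkuc tghan guej wyzls
Hunk 6: at line 5 remove [jgug,lidst] add [izp,bhakv] -> 11 lines: ywb ckr eqylc fsrzf yogng izp bhakv gkuc tghan guej wyzls
Final line count: 11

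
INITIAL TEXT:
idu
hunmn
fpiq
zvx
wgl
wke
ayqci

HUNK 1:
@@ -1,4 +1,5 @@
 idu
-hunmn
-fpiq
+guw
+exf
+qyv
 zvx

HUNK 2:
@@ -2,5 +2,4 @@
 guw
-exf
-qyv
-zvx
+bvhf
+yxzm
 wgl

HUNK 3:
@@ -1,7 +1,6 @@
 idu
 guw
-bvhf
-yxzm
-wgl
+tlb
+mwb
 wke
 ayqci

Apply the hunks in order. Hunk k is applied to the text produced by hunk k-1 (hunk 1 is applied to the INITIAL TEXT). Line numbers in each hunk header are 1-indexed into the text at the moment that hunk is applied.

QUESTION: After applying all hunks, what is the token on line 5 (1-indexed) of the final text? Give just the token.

Hunk 1: at line 1 remove [hunmn,fpiq] add [guw,exf,qyv] -> 8 lines: idu guw exf qyv zvx wgl wke ayqci
Hunk 2: at line 2 remove [exf,qyv,zvx] add [bvhf,yxzm] -> 7 lines: idu guw bvhf yxzm wgl wke ayqci
Hunk 3: at line 1 remove [bvhf,yxzm,wgl] add [tlb,mwb] -> 6 lines: idu guw tlb mwb wke ayqci
Final line 5: wke

Answer: wke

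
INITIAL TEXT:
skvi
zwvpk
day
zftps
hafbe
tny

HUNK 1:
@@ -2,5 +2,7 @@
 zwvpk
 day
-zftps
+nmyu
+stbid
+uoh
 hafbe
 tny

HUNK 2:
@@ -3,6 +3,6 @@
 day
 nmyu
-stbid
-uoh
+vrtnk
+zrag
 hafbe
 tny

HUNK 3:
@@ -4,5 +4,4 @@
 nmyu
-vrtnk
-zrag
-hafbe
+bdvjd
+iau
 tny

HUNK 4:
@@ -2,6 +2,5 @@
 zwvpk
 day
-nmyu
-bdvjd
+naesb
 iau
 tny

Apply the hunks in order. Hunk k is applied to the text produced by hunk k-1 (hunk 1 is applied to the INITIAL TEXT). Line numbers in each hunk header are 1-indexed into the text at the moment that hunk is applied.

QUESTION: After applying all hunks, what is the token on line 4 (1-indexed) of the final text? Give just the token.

Hunk 1: at line 2 remove [zftps] add [nmyu,stbid,uoh] -> 8 lines: skvi zwvpk day nmyu stbid uoh hafbe tny
Hunk 2: at line 3 remove [stbid,uoh] add [vrtnk,zrag] -> 8 lines: skvi zwvpk day nmyu vrtnk zrag hafbe tny
Hunk 3: at line 4 remove [vrtnk,zrag,hafbe] add [bdvjd,iau] -> 7 lines: skvi zwvpk day nmyu bdvjd iau tny
Hunk 4: at line 2 remove [nmyu,bdvjd] add [naesb] -> 6 lines: skvi zwvpk day naesb iau tny
Final line 4: naesb

Answer: naesb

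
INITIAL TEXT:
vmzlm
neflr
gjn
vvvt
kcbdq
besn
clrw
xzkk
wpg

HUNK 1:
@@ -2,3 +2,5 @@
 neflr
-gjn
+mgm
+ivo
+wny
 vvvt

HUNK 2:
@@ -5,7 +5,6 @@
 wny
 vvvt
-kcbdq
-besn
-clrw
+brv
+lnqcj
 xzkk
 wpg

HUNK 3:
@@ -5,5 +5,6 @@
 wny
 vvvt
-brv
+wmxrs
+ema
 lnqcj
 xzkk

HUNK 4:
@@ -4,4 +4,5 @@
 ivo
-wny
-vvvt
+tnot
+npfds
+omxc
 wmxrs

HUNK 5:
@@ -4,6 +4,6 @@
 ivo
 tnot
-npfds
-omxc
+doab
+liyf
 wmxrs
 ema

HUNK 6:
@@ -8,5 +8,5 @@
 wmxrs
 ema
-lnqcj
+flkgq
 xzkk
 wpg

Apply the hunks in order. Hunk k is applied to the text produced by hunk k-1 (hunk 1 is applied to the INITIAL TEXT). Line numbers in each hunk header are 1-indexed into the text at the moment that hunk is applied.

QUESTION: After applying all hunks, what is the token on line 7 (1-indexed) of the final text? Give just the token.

Hunk 1: at line 2 remove [gjn] add [mgm,ivo,wny] -> 11 lines: vmzlm neflr mgm ivo wny vvvt kcbdq besn clrw xzkk wpg
Hunk 2: at line 5 remove [kcbdq,besn,clrw] add [brv,lnqcj] -> 10 lines: vmzlm neflr mgm ivo wny vvvt brv lnqcj xzkk wpg
Hunk 3: at line 5 remove [brv] add [wmxrs,ema] -> 11 lines: vmzlm neflr mgm ivo wny vvvt wmxrs ema lnqcj xzkk wpg
Hunk 4: at line 4 remove [wny,vvvt] add [tnot,npfds,omxc] -> 12 lines: vmzlm neflr mgm ivo tnot npfds omxc wmxrs ema lnqcj xzkk wpg
Hunk 5: at line 4 remove [npfds,omxc] add [doab,liyf] -> 12 lines: vmzlm neflr mgm ivo tnot doab liyf wmxrs ema lnqcj xzkk wpg
Hunk 6: at line 8 remove [lnqcj] add [flkgq] -> 12 lines: vmzlm neflr mgm ivo tnot doab liyf wmxrs ema flkgq xzkk wpg
Final line 7: liyf

Answer: liyf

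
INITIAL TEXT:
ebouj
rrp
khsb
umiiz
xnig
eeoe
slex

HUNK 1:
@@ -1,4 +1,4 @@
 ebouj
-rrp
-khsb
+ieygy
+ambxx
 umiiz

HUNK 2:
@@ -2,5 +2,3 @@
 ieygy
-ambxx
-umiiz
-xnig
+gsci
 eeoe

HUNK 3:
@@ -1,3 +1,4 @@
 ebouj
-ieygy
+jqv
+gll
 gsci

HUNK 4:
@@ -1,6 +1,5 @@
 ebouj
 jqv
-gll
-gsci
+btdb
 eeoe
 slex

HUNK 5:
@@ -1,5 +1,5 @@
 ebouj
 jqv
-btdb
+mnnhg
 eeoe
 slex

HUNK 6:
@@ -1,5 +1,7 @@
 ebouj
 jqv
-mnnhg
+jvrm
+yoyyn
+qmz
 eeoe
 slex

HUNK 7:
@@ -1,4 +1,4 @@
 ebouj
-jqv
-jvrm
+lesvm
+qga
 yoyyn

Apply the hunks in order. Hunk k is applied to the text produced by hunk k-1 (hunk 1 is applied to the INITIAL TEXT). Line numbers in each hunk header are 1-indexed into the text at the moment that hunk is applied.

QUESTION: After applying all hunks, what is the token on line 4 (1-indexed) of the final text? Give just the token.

Hunk 1: at line 1 remove [rrp,khsb] add [ieygy,ambxx] -> 7 lines: ebouj ieygy ambxx umiiz xnig eeoe slex
Hunk 2: at line 2 remove [ambxx,umiiz,xnig] add [gsci] -> 5 lines: ebouj ieygy gsci eeoe slex
Hunk 3: at line 1 remove [ieygy] add [jqv,gll] -> 6 lines: ebouj jqv gll gsci eeoe slex
Hunk 4: at line 1 remove [gll,gsci] add [btdb] -> 5 lines: ebouj jqv btdb eeoe slex
Hunk 5: at line 1 remove [btdb] add [mnnhg] -> 5 lines: ebouj jqv mnnhg eeoe slex
Hunk 6: at line 1 remove [mnnhg] add [jvrm,yoyyn,qmz] -> 7 lines: ebouj jqv jvrm yoyyn qmz eeoe slex
Hunk 7: at line 1 remove [jqv,jvrm] add [lesvm,qga] -> 7 lines: ebouj lesvm qga yoyyn qmz eeoe slex
Final line 4: yoyyn

Answer: yoyyn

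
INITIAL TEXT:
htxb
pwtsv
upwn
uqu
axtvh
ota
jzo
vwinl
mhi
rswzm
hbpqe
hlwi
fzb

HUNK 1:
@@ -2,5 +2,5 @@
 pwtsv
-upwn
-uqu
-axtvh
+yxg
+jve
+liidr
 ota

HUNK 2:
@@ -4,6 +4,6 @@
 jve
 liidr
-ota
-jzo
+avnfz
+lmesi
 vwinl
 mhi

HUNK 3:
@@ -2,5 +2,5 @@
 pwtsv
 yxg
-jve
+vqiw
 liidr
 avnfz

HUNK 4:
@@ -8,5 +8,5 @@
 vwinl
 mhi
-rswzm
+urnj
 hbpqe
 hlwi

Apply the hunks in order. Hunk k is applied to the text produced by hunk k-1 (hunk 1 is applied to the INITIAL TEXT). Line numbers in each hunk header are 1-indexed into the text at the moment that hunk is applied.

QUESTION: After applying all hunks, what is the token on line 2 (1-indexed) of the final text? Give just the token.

Hunk 1: at line 2 remove [upwn,uqu,axtvh] add [yxg,jve,liidr] -> 13 lines: htxb pwtsv yxg jve liidr ota jzo vwinl mhi rswzm hbpqe hlwi fzb
Hunk 2: at line 4 remove [ota,jzo] add [avnfz,lmesi] -> 13 lines: htxb pwtsv yxg jve liidr avnfz lmesi vwinl mhi rswzm hbpqe hlwi fzb
Hunk 3: at line 2 remove [jve] add [vqiw] -> 13 lines: htxb pwtsv yxg vqiw liidr avnfz lmesi vwinl mhi rswzm hbpqe hlwi fzb
Hunk 4: at line 8 remove [rswzm] add [urnj] -> 13 lines: htxb pwtsv yxg vqiw liidr avnfz lmesi vwinl mhi urnj hbpqe hlwi fzb
Final line 2: pwtsv

Answer: pwtsv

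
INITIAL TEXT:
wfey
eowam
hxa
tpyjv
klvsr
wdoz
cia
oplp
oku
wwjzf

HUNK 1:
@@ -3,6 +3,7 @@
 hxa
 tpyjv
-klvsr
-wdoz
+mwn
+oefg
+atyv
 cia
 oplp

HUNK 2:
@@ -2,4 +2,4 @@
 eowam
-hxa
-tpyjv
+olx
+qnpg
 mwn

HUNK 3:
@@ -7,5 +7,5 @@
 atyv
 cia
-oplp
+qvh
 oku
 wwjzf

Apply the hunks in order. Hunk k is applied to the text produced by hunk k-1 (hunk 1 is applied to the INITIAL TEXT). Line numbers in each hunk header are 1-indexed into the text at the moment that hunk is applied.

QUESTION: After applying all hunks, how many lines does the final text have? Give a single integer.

Answer: 11

Derivation:
Hunk 1: at line 3 remove [klvsr,wdoz] add [mwn,oefg,atyv] -> 11 lines: wfey eowam hxa tpyjv mwn oefg atyv cia oplp oku wwjzf
Hunk 2: at line 2 remove [hxa,tpyjv] add [olx,qnpg] -> 11 lines: wfey eowam olx qnpg mwn oefg atyv cia oplp oku wwjzf
Hunk 3: at line 7 remove [oplp] add [qvh] -> 11 lines: wfey eowam olx qnpg mwn oefg atyv cia qvh oku wwjzf
Final line count: 11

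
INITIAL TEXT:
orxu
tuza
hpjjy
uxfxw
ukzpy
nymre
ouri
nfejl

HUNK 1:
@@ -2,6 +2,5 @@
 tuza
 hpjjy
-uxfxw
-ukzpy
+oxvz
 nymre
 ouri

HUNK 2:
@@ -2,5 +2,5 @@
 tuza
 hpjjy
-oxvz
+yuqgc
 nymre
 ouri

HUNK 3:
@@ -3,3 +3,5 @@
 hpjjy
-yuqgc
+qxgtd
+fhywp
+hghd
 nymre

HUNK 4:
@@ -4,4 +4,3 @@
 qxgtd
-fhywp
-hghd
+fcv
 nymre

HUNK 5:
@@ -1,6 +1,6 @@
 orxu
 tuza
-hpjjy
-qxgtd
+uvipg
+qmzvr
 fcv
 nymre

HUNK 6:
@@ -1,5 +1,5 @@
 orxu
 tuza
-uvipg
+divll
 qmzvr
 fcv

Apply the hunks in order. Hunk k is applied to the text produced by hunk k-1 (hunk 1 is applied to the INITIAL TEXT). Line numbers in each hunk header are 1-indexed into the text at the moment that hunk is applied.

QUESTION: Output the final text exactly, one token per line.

Hunk 1: at line 2 remove [uxfxw,ukzpy] add [oxvz] -> 7 lines: orxu tuza hpjjy oxvz nymre ouri nfejl
Hunk 2: at line 2 remove [oxvz] add [yuqgc] -> 7 lines: orxu tuza hpjjy yuqgc nymre ouri nfejl
Hunk 3: at line 3 remove [yuqgc] add [qxgtd,fhywp,hghd] -> 9 lines: orxu tuza hpjjy qxgtd fhywp hghd nymre ouri nfejl
Hunk 4: at line 4 remove [fhywp,hghd] add [fcv] -> 8 lines: orxu tuza hpjjy qxgtd fcv nymre ouri nfejl
Hunk 5: at line 1 remove [hpjjy,qxgtd] add [uvipg,qmzvr] -> 8 lines: orxu tuza uvipg qmzvr fcv nymre ouri nfejl
Hunk 6: at line 1 remove [uvipg] add [divll] -> 8 lines: orxu tuza divll qmzvr fcv nymre ouri nfejl

Answer: orxu
tuza
divll
qmzvr
fcv
nymre
ouri
nfejl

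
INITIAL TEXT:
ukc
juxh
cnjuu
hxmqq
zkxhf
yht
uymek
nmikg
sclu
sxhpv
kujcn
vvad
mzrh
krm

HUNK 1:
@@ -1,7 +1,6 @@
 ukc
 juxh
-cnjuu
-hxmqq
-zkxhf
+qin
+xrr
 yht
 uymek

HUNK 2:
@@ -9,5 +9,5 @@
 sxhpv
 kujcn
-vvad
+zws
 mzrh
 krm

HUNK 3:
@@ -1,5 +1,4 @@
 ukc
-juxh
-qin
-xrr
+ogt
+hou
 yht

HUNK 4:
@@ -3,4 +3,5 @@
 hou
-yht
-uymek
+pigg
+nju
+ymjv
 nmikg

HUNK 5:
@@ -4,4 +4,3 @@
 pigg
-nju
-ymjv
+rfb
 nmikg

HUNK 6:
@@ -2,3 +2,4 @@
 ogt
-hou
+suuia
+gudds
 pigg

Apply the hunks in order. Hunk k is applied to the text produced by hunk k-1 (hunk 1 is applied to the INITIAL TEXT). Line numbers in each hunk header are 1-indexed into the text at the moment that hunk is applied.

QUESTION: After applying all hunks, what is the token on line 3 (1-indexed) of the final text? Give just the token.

Hunk 1: at line 1 remove [cnjuu,hxmqq,zkxhf] add [qin,xrr] -> 13 lines: ukc juxh qin xrr yht uymek nmikg sclu sxhpv kujcn vvad mzrh krm
Hunk 2: at line 9 remove [vvad] add [zws] -> 13 lines: ukc juxh qin xrr yht uymek nmikg sclu sxhpv kujcn zws mzrh krm
Hunk 3: at line 1 remove [juxh,qin,xrr] add [ogt,hou] -> 12 lines: ukc ogt hou yht uymek nmikg sclu sxhpv kujcn zws mzrh krm
Hunk 4: at line 3 remove [yht,uymek] add [pigg,nju,ymjv] -> 13 lines: ukc ogt hou pigg nju ymjv nmikg sclu sxhpv kujcn zws mzrh krm
Hunk 5: at line 4 remove [nju,ymjv] add [rfb] -> 12 lines: ukc ogt hou pigg rfb nmikg sclu sxhpv kujcn zws mzrh krm
Hunk 6: at line 2 remove [hou] add [suuia,gudds] -> 13 lines: ukc ogt suuia gudds pigg rfb nmikg sclu sxhpv kujcn zws mzrh krm
Final line 3: suuia

Answer: suuia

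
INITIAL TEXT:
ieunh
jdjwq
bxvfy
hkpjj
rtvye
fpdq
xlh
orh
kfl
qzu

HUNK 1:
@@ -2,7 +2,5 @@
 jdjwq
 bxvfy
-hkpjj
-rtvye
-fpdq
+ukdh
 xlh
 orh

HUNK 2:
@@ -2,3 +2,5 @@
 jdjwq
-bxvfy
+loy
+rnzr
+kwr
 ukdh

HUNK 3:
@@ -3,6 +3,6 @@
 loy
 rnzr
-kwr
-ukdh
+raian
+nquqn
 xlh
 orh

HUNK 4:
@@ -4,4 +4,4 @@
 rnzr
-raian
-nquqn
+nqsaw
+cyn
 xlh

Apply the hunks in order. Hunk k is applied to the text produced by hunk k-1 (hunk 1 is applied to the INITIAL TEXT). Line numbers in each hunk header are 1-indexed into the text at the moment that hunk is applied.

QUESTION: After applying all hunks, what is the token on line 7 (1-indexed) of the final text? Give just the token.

Answer: xlh

Derivation:
Hunk 1: at line 2 remove [hkpjj,rtvye,fpdq] add [ukdh] -> 8 lines: ieunh jdjwq bxvfy ukdh xlh orh kfl qzu
Hunk 2: at line 2 remove [bxvfy] add [loy,rnzr,kwr] -> 10 lines: ieunh jdjwq loy rnzr kwr ukdh xlh orh kfl qzu
Hunk 3: at line 3 remove [kwr,ukdh] add [raian,nquqn] -> 10 lines: ieunh jdjwq loy rnzr raian nquqn xlh orh kfl qzu
Hunk 4: at line 4 remove [raian,nquqn] add [nqsaw,cyn] -> 10 lines: ieunh jdjwq loy rnzr nqsaw cyn xlh orh kfl qzu
Final line 7: xlh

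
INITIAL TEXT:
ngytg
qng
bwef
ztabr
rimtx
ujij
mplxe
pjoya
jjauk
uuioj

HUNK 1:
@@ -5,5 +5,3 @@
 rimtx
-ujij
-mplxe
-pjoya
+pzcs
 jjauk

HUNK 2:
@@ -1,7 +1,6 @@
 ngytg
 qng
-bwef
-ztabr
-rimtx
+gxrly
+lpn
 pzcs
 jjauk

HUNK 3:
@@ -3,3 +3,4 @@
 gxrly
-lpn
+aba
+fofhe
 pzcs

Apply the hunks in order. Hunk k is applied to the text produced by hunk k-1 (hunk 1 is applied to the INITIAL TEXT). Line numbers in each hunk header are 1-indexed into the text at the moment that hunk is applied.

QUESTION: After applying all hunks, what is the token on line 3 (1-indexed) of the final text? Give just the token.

Hunk 1: at line 5 remove [ujij,mplxe,pjoya] add [pzcs] -> 8 lines: ngytg qng bwef ztabr rimtx pzcs jjauk uuioj
Hunk 2: at line 1 remove [bwef,ztabr,rimtx] add [gxrly,lpn] -> 7 lines: ngytg qng gxrly lpn pzcs jjauk uuioj
Hunk 3: at line 3 remove [lpn] add [aba,fofhe] -> 8 lines: ngytg qng gxrly aba fofhe pzcs jjauk uuioj
Final line 3: gxrly

Answer: gxrly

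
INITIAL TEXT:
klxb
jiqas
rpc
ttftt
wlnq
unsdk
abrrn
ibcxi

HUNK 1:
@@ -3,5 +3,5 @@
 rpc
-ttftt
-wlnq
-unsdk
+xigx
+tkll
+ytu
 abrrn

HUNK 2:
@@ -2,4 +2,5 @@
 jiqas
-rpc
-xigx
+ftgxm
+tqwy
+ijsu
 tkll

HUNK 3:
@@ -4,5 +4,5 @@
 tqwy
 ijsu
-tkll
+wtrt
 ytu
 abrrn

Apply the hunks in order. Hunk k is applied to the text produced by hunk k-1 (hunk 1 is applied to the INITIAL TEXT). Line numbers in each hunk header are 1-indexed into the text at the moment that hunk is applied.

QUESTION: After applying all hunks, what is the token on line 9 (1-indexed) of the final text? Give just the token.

Hunk 1: at line 3 remove [ttftt,wlnq,unsdk] add [xigx,tkll,ytu] -> 8 lines: klxb jiqas rpc xigx tkll ytu abrrn ibcxi
Hunk 2: at line 2 remove [rpc,xigx] add [ftgxm,tqwy,ijsu] -> 9 lines: klxb jiqas ftgxm tqwy ijsu tkll ytu abrrn ibcxi
Hunk 3: at line 4 remove [tkll] add [wtrt] -> 9 lines: klxb jiqas ftgxm tqwy ijsu wtrt ytu abrrn ibcxi
Final line 9: ibcxi

Answer: ibcxi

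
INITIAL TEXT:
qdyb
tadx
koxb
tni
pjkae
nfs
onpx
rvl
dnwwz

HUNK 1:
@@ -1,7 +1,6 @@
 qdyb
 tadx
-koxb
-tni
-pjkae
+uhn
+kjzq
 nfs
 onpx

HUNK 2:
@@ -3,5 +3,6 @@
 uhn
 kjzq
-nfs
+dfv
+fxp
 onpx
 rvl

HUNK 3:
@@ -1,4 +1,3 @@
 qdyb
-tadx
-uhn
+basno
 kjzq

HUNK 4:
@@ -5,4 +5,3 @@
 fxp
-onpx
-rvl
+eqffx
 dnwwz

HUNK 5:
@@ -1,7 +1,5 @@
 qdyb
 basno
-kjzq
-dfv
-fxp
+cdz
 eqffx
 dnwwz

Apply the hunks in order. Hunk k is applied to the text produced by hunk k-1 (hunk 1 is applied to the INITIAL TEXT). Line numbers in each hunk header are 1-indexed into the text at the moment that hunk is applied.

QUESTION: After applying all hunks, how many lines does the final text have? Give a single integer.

Answer: 5

Derivation:
Hunk 1: at line 1 remove [koxb,tni,pjkae] add [uhn,kjzq] -> 8 lines: qdyb tadx uhn kjzq nfs onpx rvl dnwwz
Hunk 2: at line 3 remove [nfs] add [dfv,fxp] -> 9 lines: qdyb tadx uhn kjzq dfv fxp onpx rvl dnwwz
Hunk 3: at line 1 remove [tadx,uhn] add [basno] -> 8 lines: qdyb basno kjzq dfv fxp onpx rvl dnwwz
Hunk 4: at line 5 remove [onpx,rvl] add [eqffx] -> 7 lines: qdyb basno kjzq dfv fxp eqffx dnwwz
Hunk 5: at line 1 remove [kjzq,dfv,fxp] add [cdz] -> 5 lines: qdyb basno cdz eqffx dnwwz
Final line count: 5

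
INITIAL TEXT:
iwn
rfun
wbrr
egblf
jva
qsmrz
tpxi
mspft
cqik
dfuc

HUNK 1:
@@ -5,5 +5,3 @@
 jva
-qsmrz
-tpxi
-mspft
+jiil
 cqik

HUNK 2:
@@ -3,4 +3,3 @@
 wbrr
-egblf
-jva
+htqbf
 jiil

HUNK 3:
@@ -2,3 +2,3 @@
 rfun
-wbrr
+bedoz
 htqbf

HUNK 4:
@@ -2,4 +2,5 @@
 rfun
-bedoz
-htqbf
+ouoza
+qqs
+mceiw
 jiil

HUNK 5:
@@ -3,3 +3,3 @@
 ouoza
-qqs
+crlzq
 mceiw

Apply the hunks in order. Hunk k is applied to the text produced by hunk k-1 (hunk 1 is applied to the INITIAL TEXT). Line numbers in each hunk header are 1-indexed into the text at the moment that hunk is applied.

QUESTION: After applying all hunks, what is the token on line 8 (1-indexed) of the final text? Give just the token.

Answer: dfuc

Derivation:
Hunk 1: at line 5 remove [qsmrz,tpxi,mspft] add [jiil] -> 8 lines: iwn rfun wbrr egblf jva jiil cqik dfuc
Hunk 2: at line 3 remove [egblf,jva] add [htqbf] -> 7 lines: iwn rfun wbrr htqbf jiil cqik dfuc
Hunk 3: at line 2 remove [wbrr] add [bedoz] -> 7 lines: iwn rfun bedoz htqbf jiil cqik dfuc
Hunk 4: at line 2 remove [bedoz,htqbf] add [ouoza,qqs,mceiw] -> 8 lines: iwn rfun ouoza qqs mceiw jiil cqik dfuc
Hunk 5: at line 3 remove [qqs] add [crlzq] -> 8 lines: iwn rfun ouoza crlzq mceiw jiil cqik dfuc
Final line 8: dfuc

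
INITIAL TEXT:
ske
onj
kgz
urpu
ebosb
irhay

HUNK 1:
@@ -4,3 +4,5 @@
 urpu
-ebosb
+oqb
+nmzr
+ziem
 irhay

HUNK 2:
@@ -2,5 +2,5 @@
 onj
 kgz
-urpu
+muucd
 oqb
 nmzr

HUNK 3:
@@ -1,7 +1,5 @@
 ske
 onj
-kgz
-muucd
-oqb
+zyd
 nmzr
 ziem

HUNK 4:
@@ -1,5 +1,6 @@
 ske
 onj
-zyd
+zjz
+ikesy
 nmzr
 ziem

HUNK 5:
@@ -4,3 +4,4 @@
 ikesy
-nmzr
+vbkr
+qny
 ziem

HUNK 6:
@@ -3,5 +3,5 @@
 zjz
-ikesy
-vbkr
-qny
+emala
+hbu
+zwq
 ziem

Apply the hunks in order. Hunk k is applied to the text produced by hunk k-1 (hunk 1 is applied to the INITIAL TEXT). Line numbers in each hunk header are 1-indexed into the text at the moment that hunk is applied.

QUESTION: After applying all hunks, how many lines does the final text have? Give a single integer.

Answer: 8

Derivation:
Hunk 1: at line 4 remove [ebosb] add [oqb,nmzr,ziem] -> 8 lines: ske onj kgz urpu oqb nmzr ziem irhay
Hunk 2: at line 2 remove [urpu] add [muucd] -> 8 lines: ske onj kgz muucd oqb nmzr ziem irhay
Hunk 3: at line 1 remove [kgz,muucd,oqb] add [zyd] -> 6 lines: ske onj zyd nmzr ziem irhay
Hunk 4: at line 1 remove [zyd] add [zjz,ikesy] -> 7 lines: ske onj zjz ikesy nmzr ziem irhay
Hunk 5: at line 4 remove [nmzr] add [vbkr,qny] -> 8 lines: ske onj zjz ikesy vbkr qny ziem irhay
Hunk 6: at line 3 remove [ikesy,vbkr,qny] add [emala,hbu,zwq] -> 8 lines: ske onj zjz emala hbu zwq ziem irhay
Final line count: 8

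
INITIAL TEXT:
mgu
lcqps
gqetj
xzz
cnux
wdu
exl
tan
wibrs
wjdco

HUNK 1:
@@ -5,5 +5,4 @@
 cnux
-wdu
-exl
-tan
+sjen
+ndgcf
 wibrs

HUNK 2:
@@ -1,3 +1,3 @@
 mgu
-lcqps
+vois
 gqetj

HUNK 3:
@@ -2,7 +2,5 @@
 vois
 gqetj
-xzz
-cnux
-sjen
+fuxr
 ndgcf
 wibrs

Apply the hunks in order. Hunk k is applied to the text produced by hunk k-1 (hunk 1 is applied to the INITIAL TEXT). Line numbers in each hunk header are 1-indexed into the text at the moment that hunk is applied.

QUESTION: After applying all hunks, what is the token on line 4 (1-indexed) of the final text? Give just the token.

Hunk 1: at line 5 remove [wdu,exl,tan] add [sjen,ndgcf] -> 9 lines: mgu lcqps gqetj xzz cnux sjen ndgcf wibrs wjdco
Hunk 2: at line 1 remove [lcqps] add [vois] -> 9 lines: mgu vois gqetj xzz cnux sjen ndgcf wibrs wjdco
Hunk 3: at line 2 remove [xzz,cnux,sjen] add [fuxr] -> 7 lines: mgu vois gqetj fuxr ndgcf wibrs wjdco
Final line 4: fuxr

Answer: fuxr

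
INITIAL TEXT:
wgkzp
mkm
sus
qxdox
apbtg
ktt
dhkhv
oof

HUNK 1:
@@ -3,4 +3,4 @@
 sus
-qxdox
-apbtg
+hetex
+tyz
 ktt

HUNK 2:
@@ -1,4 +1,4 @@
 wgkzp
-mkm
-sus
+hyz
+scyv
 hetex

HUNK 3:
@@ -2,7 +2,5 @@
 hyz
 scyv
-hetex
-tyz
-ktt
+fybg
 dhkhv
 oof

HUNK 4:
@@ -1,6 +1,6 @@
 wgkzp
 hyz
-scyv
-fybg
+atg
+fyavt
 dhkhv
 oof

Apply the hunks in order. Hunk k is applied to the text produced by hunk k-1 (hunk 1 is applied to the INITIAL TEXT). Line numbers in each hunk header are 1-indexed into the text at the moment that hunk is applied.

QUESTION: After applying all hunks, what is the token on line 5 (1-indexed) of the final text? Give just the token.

Hunk 1: at line 3 remove [qxdox,apbtg] add [hetex,tyz] -> 8 lines: wgkzp mkm sus hetex tyz ktt dhkhv oof
Hunk 2: at line 1 remove [mkm,sus] add [hyz,scyv] -> 8 lines: wgkzp hyz scyv hetex tyz ktt dhkhv oof
Hunk 3: at line 2 remove [hetex,tyz,ktt] add [fybg] -> 6 lines: wgkzp hyz scyv fybg dhkhv oof
Hunk 4: at line 1 remove [scyv,fybg] add [atg,fyavt] -> 6 lines: wgkzp hyz atg fyavt dhkhv oof
Final line 5: dhkhv

Answer: dhkhv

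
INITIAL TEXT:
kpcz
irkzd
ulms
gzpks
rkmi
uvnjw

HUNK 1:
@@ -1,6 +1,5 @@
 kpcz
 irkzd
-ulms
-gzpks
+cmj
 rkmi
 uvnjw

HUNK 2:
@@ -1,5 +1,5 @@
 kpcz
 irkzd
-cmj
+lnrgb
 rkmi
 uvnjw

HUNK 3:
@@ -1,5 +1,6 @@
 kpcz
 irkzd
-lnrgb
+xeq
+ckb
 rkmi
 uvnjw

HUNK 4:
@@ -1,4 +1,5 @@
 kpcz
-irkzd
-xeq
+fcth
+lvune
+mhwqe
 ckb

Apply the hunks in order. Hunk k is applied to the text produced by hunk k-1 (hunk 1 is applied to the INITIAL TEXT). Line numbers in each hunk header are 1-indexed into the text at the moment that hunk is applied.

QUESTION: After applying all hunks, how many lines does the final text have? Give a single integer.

Answer: 7

Derivation:
Hunk 1: at line 1 remove [ulms,gzpks] add [cmj] -> 5 lines: kpcz irkzd cmj rkmi uvnjw
Hunk 2: at line 1 remove [cmj] add [lnrgb] -> 5 lines: kpcz irkzd lnrgb rkmi uvnjw
Hunk 3: at line 1 remove [lnrgb] add [xeq,ckb] -> 6 lines: kpcz irkzd xeq ckb rkmi uvnjw
Hunk 4: at line 1 remove [irkzd,xeq] add [fcth,lvune,mhwqe] -> 7 lines: kpcz fcth lvune mhwqe ckb rkmi uvnjw
Final line count: 7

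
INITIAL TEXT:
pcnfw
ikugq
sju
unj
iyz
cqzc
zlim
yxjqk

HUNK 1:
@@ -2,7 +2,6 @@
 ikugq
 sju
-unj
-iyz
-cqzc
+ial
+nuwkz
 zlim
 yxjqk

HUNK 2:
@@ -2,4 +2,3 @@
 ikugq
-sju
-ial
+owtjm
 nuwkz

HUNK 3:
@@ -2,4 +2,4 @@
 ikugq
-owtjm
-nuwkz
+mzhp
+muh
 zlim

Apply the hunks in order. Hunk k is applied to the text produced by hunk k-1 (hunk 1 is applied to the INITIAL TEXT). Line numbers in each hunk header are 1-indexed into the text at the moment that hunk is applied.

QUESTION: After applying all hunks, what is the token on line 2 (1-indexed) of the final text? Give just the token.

Hunk 1: at line 2 remove [unj,iyz,cqzc] add [ial,nuwkz] -> 7 lines: pcnfw ikugq sju ial nuwkz zlim yxjqk
Hunk 2: at line 2 remove [sju,ial] add [owtjm] -> 6 lines: pcnfw ikugq owtjm nuwkz zlim yxjqk
Hunk 3: at line 2 remove [owtjm,nuwkz] add [mzhp,muh] -> 6 lines: pcnfw ikugq mzhp muh zlim yxjqk
Final line 2: ikugq

Answer: ikugq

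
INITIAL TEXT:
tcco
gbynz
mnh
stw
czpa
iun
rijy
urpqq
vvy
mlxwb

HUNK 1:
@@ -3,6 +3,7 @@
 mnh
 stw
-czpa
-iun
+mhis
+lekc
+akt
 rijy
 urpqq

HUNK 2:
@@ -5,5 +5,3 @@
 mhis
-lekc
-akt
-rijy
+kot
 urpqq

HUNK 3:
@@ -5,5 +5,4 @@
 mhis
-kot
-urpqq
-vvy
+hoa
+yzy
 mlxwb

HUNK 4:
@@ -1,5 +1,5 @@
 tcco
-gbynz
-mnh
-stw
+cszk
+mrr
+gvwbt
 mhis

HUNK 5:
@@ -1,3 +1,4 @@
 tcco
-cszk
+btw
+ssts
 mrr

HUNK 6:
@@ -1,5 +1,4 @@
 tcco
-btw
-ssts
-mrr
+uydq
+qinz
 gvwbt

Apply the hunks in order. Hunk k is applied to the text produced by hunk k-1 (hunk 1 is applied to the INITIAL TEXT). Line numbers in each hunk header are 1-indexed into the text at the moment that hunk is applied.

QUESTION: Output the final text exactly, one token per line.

Answer: tcco
uydq
qinz
gvwbt
mhis
hoa
yzy
mlxwb

Derivation:
Hunk 1: at line 3 remove [czpa,iun] add [mhis,lekc,akt] -> 11 lines: tcco gbynz mnh stw mhis lekc akt rijy urpqq vvy mlxwb
Hunk 2: at line 5 remove [lekc,akt,rijy] add [kot] -> 9 lines: tcco gbynz mnh stw mhis kot urpqq vvy mlxwb
Hunk 3: at line 5 remove [kot,urpqq,vvy] add [hoa,yzy] -> 8 lines: tcco gbynz mnh stw mhis hoa yzy mlxwb
Hunk 4: at line 1 remove [gbynz,mnh,stw] add [cszk,mrr,gvwbt] -> 8 lines: tcco cszk mrr gvwbt mhis hoa yzy mlxwb
Hunk 5: at line 1 remove [cszk] add [btw,ssts] -> 9 lines: tcco btw ssts mrr gvwbt mhis hoa yzy mlxwb
Hunk 6: at line 1 remove [btw,ssts,mrr] add [uydq,qinz] -> 8 lines: tcco uydq qinz gvwbt mhis hoa yzy mlxwb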